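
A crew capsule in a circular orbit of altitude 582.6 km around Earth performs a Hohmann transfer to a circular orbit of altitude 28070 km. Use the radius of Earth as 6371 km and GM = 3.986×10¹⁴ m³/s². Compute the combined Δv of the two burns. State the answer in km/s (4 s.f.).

Δv_total ≈ 3.626 km/s

r₁ = 6371 + 582.6 = 6953.6 km = 6.9536×10⁶ m.
r₂ = 6371 + 28070 = 34441 km = 3.4441×10⁷ m.
Transfer ellipse a_t = (r₁ + r₂)/2 = 2.070×10⁷ m.
At r₁: circular v_c1 = √(μ/r₁) = 7571 m/s; transfer-perigee v_p = √[μ(2/r₁ − 1/a_t)] = 9767 m/s.
Δv₁ = v_p − v_c1 = 2195 m/s.
At r₂: circular v_c2 = √(μ/r₂) = 3402 m/s; transfer-apogee v_a = √[μ(2/r₂ − 1/a_t)] = 1972 m/s.
Δv₂ = v_c2 − v_a = 1430 m/s.
Total Δv = Δv₁ + Δv₂ = 3626 m/s = 3.626 km/s.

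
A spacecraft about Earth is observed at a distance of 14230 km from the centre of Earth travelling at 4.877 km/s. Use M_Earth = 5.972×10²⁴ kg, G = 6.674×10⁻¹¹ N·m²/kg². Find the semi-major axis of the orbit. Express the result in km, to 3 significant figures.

μ = GM = 6.674×10⁻¹¹ × 5.972×10²⁴ = 3.986×10¹⁴ m³/s².
r = 1.423×10⁷ m.
Vis-viva rearranged: 1/a = 2/r − v²/μ = 1.405×10⁻⁷ − 5.968×10⁻⁸ = 8.087×10⁻⁸ m⁻¹.
a = 1.237×10⁷ m = 12365 km.

a ≈ 12400 km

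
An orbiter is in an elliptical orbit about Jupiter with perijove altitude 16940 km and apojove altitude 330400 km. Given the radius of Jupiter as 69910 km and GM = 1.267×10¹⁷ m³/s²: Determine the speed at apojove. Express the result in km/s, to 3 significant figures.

v ≈ 10.6 km/s

r_p = 69910 + 16940 = 86850 km = 8.6850×10⁷ m.
r_a = 69910 + 330400 = 400310 km = 4.0031×10⁸ m.
Semi-major axis a = (r_p + r_a)/2 = 2.4358×10⁵ km = 2.436×10⁸ m.
Vis-viva: v² = μ(2/r − 1/a) = 1.267×10¹⁷ × (4.996×10⁻⁹ − 4.105×10⁻⁹) = 1.129×10⁸ m²/s².
v = 10620 m/s = 10.62 km/s.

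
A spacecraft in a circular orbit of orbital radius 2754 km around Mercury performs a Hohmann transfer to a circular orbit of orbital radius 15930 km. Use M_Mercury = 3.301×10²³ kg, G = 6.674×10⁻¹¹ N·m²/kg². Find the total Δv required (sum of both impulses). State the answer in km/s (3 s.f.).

Δv_total ≈ 1.40 km/s

μ = GM = 6.674×10⁻¹¹ × 3.301×10²³ = 2.203×10¹³ m³/s².
r₁ = 2754 km = 2.754×10⁶ m.
r₂ = 15930 km = 1.593×10⁷ m.
Transfer ellipse a_t = (r₁ + r₂)/2 = 9.342×10⁶ m.
At r₁: circular v_c1 = √(μ/r₁) = 2828 m/s; transfer-periherm v_p = √[μ(2/r₁ − 1/a_t)] = 3693 m/s.
Δv₁ = v_p − v_c1 = 865.0 m/s.
At r₂: circular v_c2 = √(μ/r₂) = 1176 m/s; transfer-apoherm v_a = √[μ(2/r₂ − 1/a_t)] = 638.5 m/s.
Δv₂ = v_c2 − v_a = 537.5 m/s.
Total Δv = Δv₁ + Δv₂ = 1402 m/s = 1.402 km/s.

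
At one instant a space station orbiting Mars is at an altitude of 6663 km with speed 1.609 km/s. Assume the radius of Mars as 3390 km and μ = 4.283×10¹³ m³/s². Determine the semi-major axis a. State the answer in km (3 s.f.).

r = 3390 + 6663 = 10053 km = 1.005×10⁷ m.
Vis-viva rearranged: 1/a = 2/r − v²/μ = 1.989×10⁻⁷ − 6.045×10⁻⁸ = 1.385×10⁻⁷ m⁻¹.
a = 7.220×10⁶ m = 7220.2 km.

a ≈ 7220 km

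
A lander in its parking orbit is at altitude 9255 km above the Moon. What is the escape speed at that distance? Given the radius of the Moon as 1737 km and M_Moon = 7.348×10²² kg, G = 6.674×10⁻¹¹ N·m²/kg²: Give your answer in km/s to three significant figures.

μ = GM = 6.674×10⁻¹¹ × 7.348×10²² = 4.904×10¹² m³/s².
r = 1737 + 9255 = 10992 km = 1.0992×10⁷ m.
Escape speed v_esc = √(2μ/r) = √(2 × 4.904×10¹² / 1.099×10⁷) = √(8.923×10⁵) = 944.6 m/s.
= 0.9446 km/s.

v_esc ≈ 0.945 km/s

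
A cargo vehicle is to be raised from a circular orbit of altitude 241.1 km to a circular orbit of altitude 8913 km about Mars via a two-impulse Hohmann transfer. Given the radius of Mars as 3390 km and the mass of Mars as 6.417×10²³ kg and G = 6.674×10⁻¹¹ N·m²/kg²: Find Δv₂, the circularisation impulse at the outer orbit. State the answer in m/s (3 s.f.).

μ = GM = 6.674×10⁻¹¹ × 6.417×10²³ = 4.283×10¹³ m³/s².
r₁ = 3390 + 241.1 = 3631.1 km = 3.6311×10⁶ m.
r₂ = 3390 + 8913 = 12303 km = 1.2303×10⁷ m.
Transfer ellipse a_t = (r₁ + r₂)/2 = 7.967×10⁶ m.
At r₁: circular v_c1 = √(μ/r₁) = 3434 m/s; transfer-periapsis v_p = √[μ(2/r₁ − 1/a_t)] = 4268 m/s.
At r₂: circular v_c2 = √(μ/r₂) = 1866 m/s; transfer-apoapsis v_a = √[μ(2/r₂ − 1/a_t)] = 1260 m/s.
Δv₂ = v_c2 − v_a = 606.2 m/s.

Δv ≈ 606 m/s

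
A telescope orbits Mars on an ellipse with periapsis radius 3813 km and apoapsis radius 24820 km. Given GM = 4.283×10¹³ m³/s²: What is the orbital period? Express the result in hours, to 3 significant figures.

T ≈ 14.4 hours

Semi-major axis a = (r_p + r_a)/2 = (3813.0 + 24820)/2 = 14316 km = 1.432×10⁷ m.
By Kepler's third law T = 2π√(a³/μ) = 2π × 8.277×10³ = 5.201×10⁴ s.
= 14.45 hours.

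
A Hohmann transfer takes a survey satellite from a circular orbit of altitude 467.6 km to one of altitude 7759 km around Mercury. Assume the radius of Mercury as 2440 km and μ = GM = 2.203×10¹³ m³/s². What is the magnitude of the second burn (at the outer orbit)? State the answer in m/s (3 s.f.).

Δv ≈ 491 m/s

r₁ = 2440 + 467.6 = 2907.6 km = 2.9076×10⁶ m.
r₂ = 2440 + 7759 = 10199 km = 1.0199×10⁷ m.
Transfer ellipse a_t = (r₁ + r₂)/2 = 6.553×10⁶ m.
At r₁: circular v_c1 = √(μ/r₁) = 2753 m/s; transfer-periherm v_p = √[μ(2/r₁ − 1/a_t)] = 3434 m/s.
At r₂: circular v_c2 = √(μ/r₂) = 1470 m/s; transfer-apoherm v_a = √[μ(2/r₂ − 1/a_t)] = 979.0 m/s.
Δv₂ = v_c2 − v_a = 490.7 m/s.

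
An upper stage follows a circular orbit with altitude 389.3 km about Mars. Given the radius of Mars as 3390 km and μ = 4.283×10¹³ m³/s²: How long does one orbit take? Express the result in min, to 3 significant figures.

r = 3390 + 389.3 = 3779.3 km = 3.7793×10⁶ m.
Kepler's third law: T = 2π√(r³/μ) = 2π√((3.779×10⁶)³ / 4.283×10¹³).
r³/μ = 1.260×10⁶ s², so T = 2π × 1.123×10³ = 7.054×10³ s.
Converting: 7.054×10³ s ÷ 60.00 = 117.6 min.

T ≈ 118 min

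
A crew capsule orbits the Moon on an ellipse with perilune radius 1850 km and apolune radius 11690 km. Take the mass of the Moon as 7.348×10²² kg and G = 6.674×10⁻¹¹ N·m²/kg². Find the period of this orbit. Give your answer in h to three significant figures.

T ≈ 13.9 h

μ = GM = 6.674×10⁻¹¹ × 7.348×10²² = 4.904×10¹² m³/s².
Semi-major axis a = (r_p + r_a)/2 = (1850.0 + 11690)/2 = 6770.0 km = 6.770×10⁶ m.
By Kepler's third law T = 2π√(a³/μ) = 2π × 7.954×10³ = 4.998×10⁴ s.
= 13.88 h.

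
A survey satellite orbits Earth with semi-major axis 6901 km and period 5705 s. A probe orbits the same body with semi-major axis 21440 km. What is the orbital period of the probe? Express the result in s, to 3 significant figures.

T₂ ≈ 31200 s

Kepler's third law: T² ∝ a³, so T₂ = T₁ (a₂/a₁)^(3/2).
a₂/a₁ = 3.107, (a₂/a₁)^(3/2) = 5.476.
T₂ = 5705 × 5.476 = 31240 s.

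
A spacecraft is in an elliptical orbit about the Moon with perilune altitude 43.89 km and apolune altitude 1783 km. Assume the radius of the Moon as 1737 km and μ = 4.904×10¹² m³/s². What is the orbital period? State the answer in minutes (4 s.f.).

T ≈ 204.0 minutes

r_p = 1737 + 43.89 = 1780.9 km = 1.7809×10⁶ m.
r_a = 1737 + 1783 = 3520.0 km = 3.5200×10⁶ m.
Semi-major axis a = (r_p + r_a)/2 = (1780.9 + 3520.0)/2 = 2650.4 km = 2.650×10⁶ m.
By Kepler's third law T = 2π√(a³/μ) = 2π × 1.949×10³ = 1.224×10⁴ s.
= 204.0 minutes.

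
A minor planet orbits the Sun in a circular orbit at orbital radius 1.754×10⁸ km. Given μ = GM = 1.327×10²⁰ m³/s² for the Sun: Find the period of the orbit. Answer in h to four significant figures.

T ≈ 11130 h

r = 1.754×10⁸ km = 1.754×10¹¹ m.
Kepler's third law: T = 2π√(r³/μ) = 2π√((1.754×10¹¹)³ / 1.327×10²⁰).
r³/μ = 4.066×10¹³ s², so T = 2π × 6.377×10⁶ = 4.007×10⁷ s.
Converting: 4.007×10⁷ s ÷ 3600 = 11130 h.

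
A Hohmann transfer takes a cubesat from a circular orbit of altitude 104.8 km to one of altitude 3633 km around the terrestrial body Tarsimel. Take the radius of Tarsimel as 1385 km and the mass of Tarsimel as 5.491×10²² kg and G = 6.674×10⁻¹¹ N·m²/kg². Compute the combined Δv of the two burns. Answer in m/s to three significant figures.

Δv_total ≈ 656 m/s

μ = GM = 6.674×10⁻¹¹ × 5.491×10²² = 3.665×10¹² m³/s².
r₁ = 1385 + 104.8 = 1489.8 km = 1.4898×10⁶ m.
r₂ = 1385 + 3633 = 5018.0 km = 5.0180×10⁶ m.
Transfer ellipse a_t = (r₁ + r₂)/2 = 3.254×10⁶ m.
At r₁: circular v_c1 = √(μ/r₁) = 1568 m/s; transfer-periapsis v_p = √[μ(2/r₁ − 1/a_t)] = 1948 m/s.
Δv₁ = v_p − v_c1 = 379.3 m/s.
At r₂: circular v_c2 = √(μ/r₂) = 854.6 m/s; transfer-apoapsis v_a = √[μ(2/r₂ − 1/a_t)] = 578.2 m/s.
Δv₂ = v_c2 − v_a = 276.3 m/s.
Total Δv = Δv₁ + Δv₂ = 655.6 m/s.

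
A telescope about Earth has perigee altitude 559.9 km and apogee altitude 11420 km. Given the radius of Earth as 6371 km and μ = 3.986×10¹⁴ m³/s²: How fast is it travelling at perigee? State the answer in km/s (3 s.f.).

r_p = 6371 + 559.9 = 6930.9 km = 6.9309×10⁶ m.
r_a = 6371 + 11420 = 17791 km = 1.7791×10⁷ m.
Semi-major axis a = (r_p + r_a)/2 = 12361 km = 1.236×10⁷ m.
Vis-viva: v² = μ(2/r − 1/a) = 3.986×10¹⁴ × (2.886×10⁻⁷ − 8.090×10⁻⁸) = 8.277×10⁷ m²/s².
v = 9098 m/s = 9.098 km/s.

v ≈ 9.10 km/s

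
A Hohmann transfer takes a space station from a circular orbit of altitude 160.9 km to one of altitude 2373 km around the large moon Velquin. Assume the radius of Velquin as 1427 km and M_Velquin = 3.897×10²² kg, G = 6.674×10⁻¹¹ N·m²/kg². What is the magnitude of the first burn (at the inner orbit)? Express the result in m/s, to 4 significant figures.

Δv ≈ 240.2 m/s

μ = GM = 6.674×10⁻¹¹ × 3.897×10²² = 2.601×10¹² m³/s².
r₁ = 1427 + 160.9 = 1587.9 km = 1.5879×10⁶ m.
r₂ = 1427 + 2373 = 3800.0 km = 3.8000×10⁶ m.
Transfer ellipse a_t = (r₁ + r₂)/2 = 2.694×10⁶ m.
At r₁: circular v_c1 = √(μ/r₁) = 1280 m/s; transfer-periapsis v_p = √[μ(2/r₁ − 1/a_t)] = 1520 m/s.
Δv₁ = v_p − v_c1 = 240.2 m/s.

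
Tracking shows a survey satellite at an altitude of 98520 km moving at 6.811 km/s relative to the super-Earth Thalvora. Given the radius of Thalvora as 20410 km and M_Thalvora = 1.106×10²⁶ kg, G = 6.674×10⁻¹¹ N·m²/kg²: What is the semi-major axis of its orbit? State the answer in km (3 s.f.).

a ≈ 94900 km

μ = GM = 6.674×10⁻¹¹ × 1.106×10²⁶ = 7.381×10¹⁵ m³/s².
r = 20410 + 98520 = 1.1893×10⁵ km = 1.189×10⁸ m.
Specific orbital energy ε = v²/2 − μ/r = (6811)²/2 − 7.381×10¹⁵/1.189×10⁸ = -3.887×10⁷ J/kg.
Since ε = −μ/(2a), a = −μ/(2ε) = 9.495×10⁷ m = 94949 km.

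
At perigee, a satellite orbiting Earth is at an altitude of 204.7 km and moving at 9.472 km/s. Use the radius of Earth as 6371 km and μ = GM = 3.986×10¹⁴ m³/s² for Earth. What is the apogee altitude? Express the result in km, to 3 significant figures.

apogee altitude ≈ 12300 km

r_p = 6371 + 204.7 = 6575.7 km = 6.576×10⁶ m.
Specific energy ε = v²/2 − μ/r = -1.576×10⁷ J/kg, so a = −μ/(2ε) = 1.265×10⁷ m.
The apsides satisfy r_p + r_a = 2a, so the apogee radius is 2a − r_p = 1.872×10⁷ m = 18720 km.
Apogee altitude = 18720 − 6371 = 12349 km.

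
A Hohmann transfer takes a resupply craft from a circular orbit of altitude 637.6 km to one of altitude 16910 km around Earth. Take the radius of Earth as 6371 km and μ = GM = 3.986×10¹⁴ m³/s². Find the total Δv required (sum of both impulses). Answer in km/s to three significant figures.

Δv_total ≈ 3.13 km/s

r₁ = 6371 + 637.6 = 7008.6 km = 7.0086×10⁶ m.
r₂ = 6371 + 16910 = 23281 km = 2.3281×10⁷ m.
Transfer ellipse a_t = (r₁ + r₂)/2 = 1.514×10⁷ m.
At r₁: circular v_c1 = √(μ/r₁) = 7541 m/s; transfer-perigee v_p = √[μ(2/r₁ − 1/a_t)] = 9350 m/s.
Δv₁ = v_p − v_c1 = 1809 m/s.
At r₂: circular v_c2 = √(μ/r₂) = 4138 m/s; transfer-apogee v_a = √[μ(2/r₂ − 1/a_t)] = 2815 m/s.
Δv₂ = v_c2 − v_a = 1323 m/s.
Total Δv = Δv₁ + Δv₂ = 3132 m/s = 3.132 km/s.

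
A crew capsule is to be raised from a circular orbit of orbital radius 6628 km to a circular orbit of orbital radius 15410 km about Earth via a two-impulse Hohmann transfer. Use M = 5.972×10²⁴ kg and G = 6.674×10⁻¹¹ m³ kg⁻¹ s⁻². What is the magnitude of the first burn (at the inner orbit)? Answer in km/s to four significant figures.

Δv ≈ 1.416 km/s

μ = GM = 6.674×10⁻¹¹ × 5.972×10²⁴ = 3.986×10¹⁴ m³/s².
r₁ = 6628 km = 6.628×10⁶ m.
r₂ = 15410 km = 1.541×10⁷ m.
Transfer ellipse a_t = (r₁ + r₂)/2 = 1.102×10⁷ m.
At r₁: circular v_c1 = √(μ/r₁) = 7755 m/s; transfer-perigee v_p = √[μ(2/r₁ − 1/a_t)] = 9170 m/s.
Δv₁ = v_p − v_c1 = 1416 m/s.
= 1.416 km/s.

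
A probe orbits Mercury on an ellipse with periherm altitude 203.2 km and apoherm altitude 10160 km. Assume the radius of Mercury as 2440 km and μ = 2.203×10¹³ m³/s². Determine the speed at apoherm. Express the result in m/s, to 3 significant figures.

r_p = 2440 + 203.2 = 2643.2 km = 2.6432×10⁶ m.
r_a = 2440 + 10160 = 12600 km = 1.2600×10⁷ m.
Semi-major axis a = (r_p + r_a)/2 = 7621.6 km = 7.622×10⁶ m.
Vis-viva: v² = μ(2/r − 1/a) = 2.203×10¹³ × (1.587×10⁻⁷ − 1.312×10⁻⁷) = 6.064×10⁵ m²/s².
v = 778.7 m/s.

v ≈ 779 m/s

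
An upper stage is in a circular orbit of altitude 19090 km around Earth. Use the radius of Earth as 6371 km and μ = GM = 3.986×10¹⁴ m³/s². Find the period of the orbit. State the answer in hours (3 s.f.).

T ≈ 11.2 hours

r = 6371 + 19090 = 25461 km = 2.5461×10⁷ m.
Kepler's third law: T = 2π√(r³/μ) = 2π√((2.546×10⁷)³ / 3.986×10¹⁴).
r³/μ = 4.141×10⁷ s², so T = 2π × 6.435×10³ = 4.043×10⁴ s.
Converting: 4.043×10⁴ s ÷ 3600 = 11.23 hours.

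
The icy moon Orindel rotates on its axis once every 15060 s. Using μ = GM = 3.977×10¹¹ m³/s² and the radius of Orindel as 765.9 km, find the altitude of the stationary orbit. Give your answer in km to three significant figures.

h_sync ≈ 551 km

A synchronous orbit has period T, so by Kepler's third law a = (μT²/4π²)^(1/3).
μT²/4π² = 3.977×10¹¹ × (1.506×10⁴)² / 39.48 = 2.285×10¹⁸ m³.
a = 1.317×10⁶ m = 1317.1 km.
Altitude h = a − R = 1317.1 − 765.9 = 551.19 km.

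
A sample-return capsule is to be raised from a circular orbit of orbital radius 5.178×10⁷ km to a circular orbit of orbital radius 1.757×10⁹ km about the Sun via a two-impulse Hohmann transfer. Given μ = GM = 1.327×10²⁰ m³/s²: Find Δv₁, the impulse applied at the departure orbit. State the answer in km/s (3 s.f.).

Δv ≈ 19.9 km/s

r₁ = 5.178×10⁷ km = 5.178×10¹⁰ m.
r₂ = 1.757×10⁹ km = 1.757×10¹² m.
Transfer ellipse a_t = (r₁ + r₂)/2 = 9.044×10¹¹ m.
At r₁: circular v_c1 = √(μ/r₁) = 50620 m/s; transfer-perihelion v_p = √[μ(2/r₁ − 1/a_t)] = 70560 m/s.
Δv₁ = v_p − v_c1 = 19940 m/s.
= 19.94 km/s.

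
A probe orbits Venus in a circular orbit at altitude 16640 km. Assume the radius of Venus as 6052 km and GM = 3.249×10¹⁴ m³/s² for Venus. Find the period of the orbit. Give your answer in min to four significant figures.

r = 6052 + 16640 = 22692 km = 2.2692×10⁷ m.
Kepler's third law: T = 2π√(r³/μ) = 2π√((2.269×10⁷)³ / 3.249×10¹⁴).
r³/μ = 3.596×10⁷ s², so T = 2π × 5.997×10³ = 3.768×10⁴ s.
Converting: 3.768×10⁴ s ÷ 60.00 = 628.0 min.

T ≈ 628.0 min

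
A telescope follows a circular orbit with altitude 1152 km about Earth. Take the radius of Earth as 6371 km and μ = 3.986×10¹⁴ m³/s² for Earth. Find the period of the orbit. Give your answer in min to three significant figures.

r = 6371 + 1152 = 7523.0 km = 7.5230×10⁶ m.
Kepler's third law: T = 2π√(r³/μ) = 2π√((7.523×10⁶)³ / 3.986×10¹⁴).
r³/μ = 1.068×10⁶ s², so T = 2π × 1.034×10³ = 6.494×10³ s.
Converting: 6.494×10³ s ÷ 60.00 = 108.2 min.

T ≈ 108 min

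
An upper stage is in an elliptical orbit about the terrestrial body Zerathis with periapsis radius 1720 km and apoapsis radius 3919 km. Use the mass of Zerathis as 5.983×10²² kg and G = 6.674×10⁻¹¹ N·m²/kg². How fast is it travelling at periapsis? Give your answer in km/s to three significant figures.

v ≈ 1.80 km/s

μ = GM = 6.674×10⁻¹¹ × 5.983×10²² = 3.993×10¹² m³/s².
Semi-major axis a = (r_p + r_a)/2 = 2819.5 km = 2.820×10⁶ m.
Vis-viva: v² = μ(2/r − 1/a) = 3.993×10¹² × (1.163×10⁻⁶ − 3.547×10⁻⁷) = 3.227×10⁶ m²/s².
v = 1796 m/s = 1.796 km/s.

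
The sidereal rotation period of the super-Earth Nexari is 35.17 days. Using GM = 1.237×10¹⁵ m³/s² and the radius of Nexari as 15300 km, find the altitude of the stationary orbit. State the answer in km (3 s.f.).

T = 35.17 days = 3.039×10⁶ s.
A synchronous orbit has period T, so by Kepler's third law a = (μT²/4π²)^(1/3).
μT²/4π² = 1.237×10¹⁵ × (3.039×10⁶)² / 39.48 = 2.893×10²⁶ m³.
a = 6.614×10⁸ m = 6.6139×10⁵ km.
Altitude h = a − R = 6.6139×10⁵ − 15300 = 6.4609×10⁵ km.

h_sync ≈ 6.46×10⁵ km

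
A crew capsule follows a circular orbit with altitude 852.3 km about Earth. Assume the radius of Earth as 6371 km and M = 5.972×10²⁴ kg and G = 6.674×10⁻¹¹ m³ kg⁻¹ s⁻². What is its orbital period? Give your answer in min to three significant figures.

T ≈ 102 min

μ = GM = 6.674×10⁻¹¹ × 5.972×10²⁴ = 3.986×10¹⁴ m³/s².
r = 6371 + 852.3 = 7223.3 km = 7.2233×10⁶ m.
Kepler's third law: T = 2π√(r³/μ) = 2π√((7.223×10⁶)³ / 3.986×10¹⁴).
r³/μ = 9.456×10⁵ s², so T = 2π × 9.724×10² = 6.110×10³ s.
Converting: 6.110×10³ s ÷ 60.00 = 101.8 min.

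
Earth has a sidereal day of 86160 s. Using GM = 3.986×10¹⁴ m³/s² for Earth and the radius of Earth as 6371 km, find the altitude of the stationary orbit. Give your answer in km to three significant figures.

h_sync ≈ 35800 km

A synchronous orbit has period T, so by Kepler's third law a = (μT²/4π²)^(1/3).
μT²/4π² = 3.986×10¹⁴ × (8.616×10⁴)² / 39.48 = 7.495×10²² m³.
a = 4.216×10⁷ m = 42163 km.
Altitude h = a − R = 42163 − 6371 = 35792 km.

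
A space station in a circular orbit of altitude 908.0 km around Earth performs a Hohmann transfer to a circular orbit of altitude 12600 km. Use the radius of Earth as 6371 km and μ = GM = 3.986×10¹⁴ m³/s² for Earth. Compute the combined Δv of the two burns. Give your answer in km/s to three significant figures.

r₁ = 6371 + 908.0 = 7279.0 km = 7.2790×10⁶ m.
r₂ = 6371 + 12600 = 18971 km = 1.8971×10⁷ m.
Transfer ellipse a_t = (r₁ + r₂)/2 = 1.312×10⁷ m.
At r₁: circular v_c1 = √(μ/r₁) = 7400 m/s; transfer-perigee v_p = √[μ(2/r₁ − 1/a_t)] = 8897 m/s.
Δv₁ = v_p − v_c1 = 1497 m/s.
At r₂: circular v_c2 = √(μ/r₂) = 4584 m/s; transfer-apogee v_a = √[μ(2/r₂ − 1/a_t)] = 3414 m/s.
Δv₂ = v_c2 − v_a = 1170 m/s.
Total Δv = Δv₁ + Δv₂ = 2667 m/s = 2.667 km/s.

Δv_total ≈ 2.67 km/s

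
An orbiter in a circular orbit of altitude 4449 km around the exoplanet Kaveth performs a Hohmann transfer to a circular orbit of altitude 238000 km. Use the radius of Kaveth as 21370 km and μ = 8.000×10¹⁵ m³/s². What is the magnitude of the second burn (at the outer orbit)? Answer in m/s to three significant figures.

r₁ = 21370 + 4449 = 25819 km = 2.5819×10⁷ m.
r₂ = 21370 + 238000 = 259370 km = 2.5937×10⁸ m.
Transfer ellipse a_t = (r₁ + r₂)/2 = 1.426×10⁸ m.
At r₁: circular v_c1 = √(μ/r₁) = 17600 m/s; transfer-periapsis v_p = √[μ(2/r₁ − 1/a_t)] = 23740 m/s.
At r₂: circular v_c2 = √(μ/r₂) = 5554 m/s; transfer-apoapsis v_a = √[μ(2/r₂ − 1/a_t)] = 2363 m/s.
Δv₂ = v_c2 − v_a = 3191 m/s.

Δv ≈ 3190 m/s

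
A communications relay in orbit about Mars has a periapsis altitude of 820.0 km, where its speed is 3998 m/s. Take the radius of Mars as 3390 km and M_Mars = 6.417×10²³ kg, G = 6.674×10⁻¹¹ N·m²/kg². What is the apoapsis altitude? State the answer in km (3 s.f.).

μ = GM = 6.674×10⁻¹¹ × 6.417×10²³ = 4.283×10¹³ m³/s².
r_p = 3390 + 820.0 = 4210.0 km = 4.210×10⁶ m.
Specific energy ε = v²/2 − μ/r = -2.181×10⁶ J/kg, so a = −μ/(2ε) = 9.820×10⁶ m.
The apsides satisfy r_p + r_a = 2a, so the apoapsis radius is 2a − r_p = 1.543×10⁷ m = 15429 km.
Apoapsis altitude = 15429 − 3390 = 12039 km.

apoapsis altitude ≈ 12000 km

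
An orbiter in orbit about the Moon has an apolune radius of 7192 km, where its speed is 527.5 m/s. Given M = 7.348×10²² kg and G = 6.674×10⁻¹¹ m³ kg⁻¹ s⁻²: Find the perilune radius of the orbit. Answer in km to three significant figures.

μ = GM = 6.674×10⁻¹¹ × 7.348×10²² = 4.904×10¹² m³/s².
r_a = 7.192×10⁶ m.
Specific energy ε = v²/2 − μ/r = -5.427×10⁵ J/kg, so a = −μ/(2ε) = 4.518×10⁶ m.
The apsides satisfy r_p + r_a = 2a, so the perilune radius is 2a − r_a = 1.844×10⁶ m = 1843.6 km.

perilune radius ≈ 1840 km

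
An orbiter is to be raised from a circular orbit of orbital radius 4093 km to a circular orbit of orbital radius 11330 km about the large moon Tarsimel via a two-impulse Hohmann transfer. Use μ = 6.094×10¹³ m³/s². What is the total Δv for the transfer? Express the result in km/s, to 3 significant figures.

r₁ = 4093 km = 4.093×10⁶ m.
r₂ = 11330 km = 1.133×10⁷ m.
Transfer ellipse a_t = (r₁ + r₂)/2 = 7.712×10⁶ m.
At r₁: circular v_c1 = √(μ/r₁) = 3859 m/s; transfer-periapsis v_p = √[μ(2/r₁ − 1/a_t)] = 4677 m/s.
Δv₁ = v_p − v_c1 = 818.5 m/s.
At r₂: circular v_c2 = √(μ/r₂) = 2319 m/s; transfer-apoapsis v_a = √[μ(2/r₂ − 1/a_t)] = 1690 m/s.
Δv₂ = v_c2 − v_a = 629.6 m/s.
Total Δv = Δv₁ + Δv₂ = 1448 m/s = 1.448 km/s.

Δv_total ≈ 1.45 km/s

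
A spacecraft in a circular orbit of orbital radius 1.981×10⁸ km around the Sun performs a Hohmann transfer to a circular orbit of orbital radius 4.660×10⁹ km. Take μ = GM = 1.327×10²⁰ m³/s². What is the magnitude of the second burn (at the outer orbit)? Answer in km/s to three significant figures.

r₁ = 1.981×10⁸ km = 1.981×10¹¹ m.
r₂ = 4.660×10⁹ km = 4.660×10¹² m.
Transfer ellipse a_t = (r₁ + r₂)/2 = 2.429×10¹² m.
At r₁: circular v_c1 = √(μ/r₁) = 25880 m/s; transfer-perihelion v_p = √[μ(2/r₁ − 1/a_t)] = 35850 m/s.
At r₂: circular v_c2 = √(μ/r₂) = 5336 m/s; transfer-aphelion v_a = √[μ(2/r₂ − 1/a_t)] = 1524 m/s.
Δv₂ = v_c2 − v_a = 3812 m/s.
= 3.812 km/s.

Δv ≈ 3.81 km/s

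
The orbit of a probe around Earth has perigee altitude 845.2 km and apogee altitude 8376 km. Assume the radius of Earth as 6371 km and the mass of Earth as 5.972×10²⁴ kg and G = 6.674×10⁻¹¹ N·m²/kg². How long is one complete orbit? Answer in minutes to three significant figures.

T ≈ 191 minutes

μ = GM = 6.674×10⁻¹¹ × 5.972×10²⁴ = 3.986×10¹⁴ m³/s².
r_p = 6371 + 845.2 = 7216.2 km = 7.2162×10⁶ m.
r_a = 6371 + 8376 = 14747 km = 1.4747×10⁷ m.
Semi-major axis a = (r_p + r_a)/2 = (7216.2 + 14747)/2 = 10982 km = 1.098×10⁷ m.
By Kepler's third law T = 2π√(a³/μ) = 2π × 1.823×10³ = 1.145×10⁴ s.
= 190.9 minutes.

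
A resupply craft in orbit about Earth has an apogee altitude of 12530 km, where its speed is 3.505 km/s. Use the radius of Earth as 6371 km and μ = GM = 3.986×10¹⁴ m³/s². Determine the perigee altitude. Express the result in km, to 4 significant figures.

perigee altitude ≈ 1397 km

r_a = 6371 + 12530 = 18901 km = 1.890×10⁷ m.
Specific energy ε = v²/2 − μ/r = -1.495×10⁷ J/kg, so a = −μ/(2ε) = 1.333×10⁷ m.
The apsides satisfy r_p + r_a = 2a, so the perigee radius is 2a − r_a = 7.768×10⁶ m = 7767.8 km.
Perigee altitude = 7767.8 − 6371 = 1396.8 km.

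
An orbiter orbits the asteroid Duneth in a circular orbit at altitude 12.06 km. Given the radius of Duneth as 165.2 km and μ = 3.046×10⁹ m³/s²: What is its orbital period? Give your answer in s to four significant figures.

r = 165.2 + 12.06 = 177.26 km = 1.7726×10⁵ m.
Kepler's third law: T = 2π√(r³/μ) = 2π√((1.773×10⁵)³ / 3.046×10⁹).
r³/μ = 1.829×10⁶ s², so T = 2π × 1.352×10³ = 8.496×10³ s.

T ≈ 8496 s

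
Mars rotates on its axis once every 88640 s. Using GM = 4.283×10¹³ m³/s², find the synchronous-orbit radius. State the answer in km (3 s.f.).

A synchronous orbit has period T, so by Kepler's third law a = (μT²/4π²)^(1/3).
μT²/4π² = 4.283×10¹³ × (8.864×10⁴)² / 39.48 = 8.524×10²¹ m³.
a = 2.043×10⁷ m = 20428 km.

r_sync ≈ 20400 km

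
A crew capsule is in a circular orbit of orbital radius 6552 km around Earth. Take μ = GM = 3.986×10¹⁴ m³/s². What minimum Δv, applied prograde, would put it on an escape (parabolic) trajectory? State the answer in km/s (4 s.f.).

r = 6552 km = 6.552×10⁶ m.
Circular speed v_c = √(μ/r) = 7800 m/s.
Escape speed v_esc = √(2μ/r) = √2 × v_c = 11030 m/s.
Δv = v_esc − v_c = 3231 m/s = 3.231 km/s.

Δv ≈ 3.231 km/s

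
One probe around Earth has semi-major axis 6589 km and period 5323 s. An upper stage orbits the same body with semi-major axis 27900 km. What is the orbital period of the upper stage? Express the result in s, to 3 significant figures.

T₂ ≈ 46400 s

Kepler's third law: T² ∝ a³, so T₂ = T₁ (a₂/a₁)^(3/2).
a₂/a₁ = 4.234, (a₂/a₁)^(3/2) = 8.713.
T₂ = 5323 × 8.713 = 46380 s.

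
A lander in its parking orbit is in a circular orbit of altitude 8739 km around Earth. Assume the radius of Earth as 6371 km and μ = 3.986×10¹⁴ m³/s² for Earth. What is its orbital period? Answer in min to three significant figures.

r = 6371 + 8739 = 15110 km = 1.5110×10⁷ m.
Kepler's third law: T = 2π√(r³/μ) = 2π√((1.511×10⁷)³ / 3.986×10¹⁴).
r³/μ = 8.655×10⁶ s², so T = 2π × 2.942×10³ = 1.848×10⁴ s.
Converting: 1.848×10⁴ s ÷ 60.00 = 308.1 min.

T ≈ 308 min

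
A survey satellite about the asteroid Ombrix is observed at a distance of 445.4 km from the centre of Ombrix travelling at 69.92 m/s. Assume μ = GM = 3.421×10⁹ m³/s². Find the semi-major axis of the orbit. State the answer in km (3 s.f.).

r = 4.454×10⁵ m.
Vis-viva rearranged: 1/a = 2/r − v²/μ = 4.490×10⁻⁶ − 1.429×10⁻⁶ = 3.061×10⁻⁶ m⁻¹.
a = 3.267×10⁵ m = 326.66 km.

a ≈ 327 km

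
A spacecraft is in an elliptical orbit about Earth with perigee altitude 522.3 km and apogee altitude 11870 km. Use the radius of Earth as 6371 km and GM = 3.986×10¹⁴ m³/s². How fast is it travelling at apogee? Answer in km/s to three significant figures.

r_p = 6371 + 522.3 = 6893.3 km = 6.8933×10⁶ m.
r_a = 6371 + 11870 = 18241 km = 1.8241×10⁷ m.
Semi-major axis a = (r_p + r_a)/2 = 12567 km = 1.257×10⁷ m.
Vis-viva: v² = μ(2/r − 1/a) = 3.986×10¹⁴ × (1.096×10⁻⁷ − 7.957×10⁻⁸) = 1.199×10⁷ m²/s².
v = 3462 m/s = 3.462 km/s.

v ≈ 3.46 km/s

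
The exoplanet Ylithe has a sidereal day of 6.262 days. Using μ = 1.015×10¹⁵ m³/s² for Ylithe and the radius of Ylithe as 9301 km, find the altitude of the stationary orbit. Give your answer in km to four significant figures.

T = 6.262 days = 5.410×10⁵ s.
A synchronous orbit has period T, so by Kepler's third law a = (μT²/4π²)^(1/3).
μT²/4π² = 1.015×10¹⁵ × (5.410×10⁵)² / 39.48 = 7.526×10²⁴ m³.
a = 1.960×10⁸ m = 1.9597×10⁵ km.
Altitude h = a − R = 1.9597×10⁵ − 9301 = 1.8667×10⁵ km.

h_sync ≈ 1.867×10⁵ km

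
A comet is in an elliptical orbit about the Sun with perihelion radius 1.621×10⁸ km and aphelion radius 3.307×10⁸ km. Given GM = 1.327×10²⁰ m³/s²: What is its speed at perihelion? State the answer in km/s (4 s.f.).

v ≈ 33.15 km/s

Semi-major axis a = (r_p + r_a)/2 = 2.4640×10⁸ km = 2.464×10¹¹ m.
Vis-viva: v² = μ(2/r − 1/a) = 1.327×10²⁰ × (1.234×10⁻¹¹ − 4.058×10⁻¹²) = 1.099×10⁹ m²/s².
v = 33150 m/s = 33.15 km/s.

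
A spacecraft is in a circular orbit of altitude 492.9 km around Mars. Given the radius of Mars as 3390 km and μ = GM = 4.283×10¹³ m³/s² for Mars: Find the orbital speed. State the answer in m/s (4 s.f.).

r = 3390 + 492.9 = 3882.9 km = 3.8829×10⁶ m.
For a circular orbit v = √(μ/r) = √(4.283×10¹³ / 3.883×10⁶) = √(1.103×10⁷) = 3321 m/s.

v ≈ 3321 m/s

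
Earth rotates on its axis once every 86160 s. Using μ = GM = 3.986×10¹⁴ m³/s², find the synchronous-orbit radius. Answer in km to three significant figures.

A synchronous orbit has period T, so by Kepler's third law a = (μT²/4π²)^(1/3).
μT²/4π² = 3.986×10¹⁴ × (8.616×10⁴)² / 39.48 = 7.495×10²² m³.
a = 4.216×10⁷ m = 42163 km.

r_sync ≈ 42200 km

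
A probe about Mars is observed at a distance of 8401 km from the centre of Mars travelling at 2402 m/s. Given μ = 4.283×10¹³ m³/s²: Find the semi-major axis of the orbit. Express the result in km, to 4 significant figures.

a ≈ 9675 km

r = 8.401×10⁶ m.
Specific orbital energy ε = v²/2 − μ/r = (2402)²/2 − 4.283×10¹³/8.401×10⁶ = -2.213×10⁶ J/kg.
Since ε = −μ/(2a), a = −μ/(2ε) = 9.675×10⁶ m = 9675.2 km.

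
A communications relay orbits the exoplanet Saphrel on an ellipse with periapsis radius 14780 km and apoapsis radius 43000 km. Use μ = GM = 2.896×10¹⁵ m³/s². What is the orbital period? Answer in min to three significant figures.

T ≈ 302 min

Semi-major axis a = (r_p + r_a)/2 = (14780 + 43000)/2 = 28890 km = 2.889×10⁷ m.
By Kepler's third law T = 2π√(a³/μ) = 2π × 2.886×10³ = 1.813×10⁴ s.
= 302.2 min.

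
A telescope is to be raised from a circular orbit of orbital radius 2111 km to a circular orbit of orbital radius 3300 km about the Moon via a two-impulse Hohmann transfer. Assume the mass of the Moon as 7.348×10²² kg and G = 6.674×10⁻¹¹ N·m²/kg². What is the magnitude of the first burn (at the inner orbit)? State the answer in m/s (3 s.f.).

Δv ≈ 159 m/s

μ = GM = 6.674×10⁻¹¹ × 7.348×10²² = 4.904×10¹² m³/s².
r₁ = 2111 km = 2.111×10⁶ m.
r₂ = 3300 km = 3.300×10⁶ m.
Transfer ellipse a_t = (r₁ + r₂)/2 = 2.706×10⁶ m.
At r₁: circular v_c1 = √(μ/r₁) = 1524 m/s; transfer-perilune v_p = √[μ(2/r₁ − 1/a_t)] = 1683 m/s.
Δv₁ = v_p − v_c1 = 159.1 m/s.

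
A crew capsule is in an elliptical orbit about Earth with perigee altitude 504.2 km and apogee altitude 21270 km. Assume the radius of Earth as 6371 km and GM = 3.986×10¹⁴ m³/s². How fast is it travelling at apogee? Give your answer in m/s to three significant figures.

r_p = 6371 + 504.2 = 6875.2 km = 6.8752×10⁶ m.
r_a = 6371 + 21270 = 27641 km = 2.7641×10⁷ m.
Semi-major axis a = (r_p + r_a)/2 = 17258 km = 1.726×10⁷ m.
Vis-viva: v² = μ(2/r − 1/a) = 3.986×10¹⁴ × (7.236×10⁻⁸ − 5.794×10⁻⁸) = 5.745×10⁶ m²/s².
v = 2397 m/s.

v ≈ 2400 m/s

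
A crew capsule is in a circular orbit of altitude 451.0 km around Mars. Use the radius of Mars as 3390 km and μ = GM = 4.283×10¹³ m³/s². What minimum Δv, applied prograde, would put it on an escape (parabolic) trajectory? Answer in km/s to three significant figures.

Δv ≈ 1.38 km/s

r = 3390 + 451.0 = 3841.0 km = 3.8410×10⁶ m.
Circular speed v_c = √(μ/r) = 3339 m/s.
Escape speed v_esc = √(2μ/r) = √2 × v_c = 4722 m/s.
Δv = v_esc − v_c = 1383 m/s = 1.383 km/s.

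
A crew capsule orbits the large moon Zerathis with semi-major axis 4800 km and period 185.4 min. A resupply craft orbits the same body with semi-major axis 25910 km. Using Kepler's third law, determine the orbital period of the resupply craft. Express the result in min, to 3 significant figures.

Kepler's third law: T² ∝ a³, so T₂ = T₁ (a₂/a₁)^(3/2).
a₂/a₁ = 5.398, (a₂/a₁)^(3/2) = 12.54.
T₂ = 185.4 × 12.54 = 2325 min.

T₂ ≈ 2330 min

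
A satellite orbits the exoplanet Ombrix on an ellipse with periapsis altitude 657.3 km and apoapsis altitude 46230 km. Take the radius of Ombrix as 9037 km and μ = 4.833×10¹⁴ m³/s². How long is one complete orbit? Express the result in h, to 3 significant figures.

r_p = 9037 + 657.3 = 9694.3 km = 9.6943×10⁶ m.
r_a = 9037 + 46230 = 55267 km = 5.5267×10⁷ m.
Semi-major axis a = (r_p + r_a)/2 = (9694.3 + 55267)/2 = 32481 km = 3.248×10⁷ m.
By Kepler's third law T = 2π√(a³/μ) = 2π × 8.420×10³ = 5.291×10⁴ s.
= 14.70 h.

T ≈ 14.7 h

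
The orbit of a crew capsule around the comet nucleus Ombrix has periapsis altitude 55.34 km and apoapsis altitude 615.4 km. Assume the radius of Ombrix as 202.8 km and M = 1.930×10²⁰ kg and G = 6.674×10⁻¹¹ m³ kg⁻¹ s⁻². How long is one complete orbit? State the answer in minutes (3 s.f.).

μ = GM = 6.674×10⁻¹¹ × 1.930×10²⁰ = 1.288×10¹⁰ m³/s².
r_p = 202.8 + 55.34 = 258.14 km = 2.5814×10⁵ m.
r_a = 202.8 + 615.4 = 818.20 km = 8.1820×10⁵ m.
Semi-major axis a = (r_p + r_a)/2 = (258.14 + 818.20)/2 = 538.17 km = 5.382×10⁵ m.
By Kepler's third law T = 2π√(a³/μ) = 2π × 3.479×10³ = 2.186×10⁴ s.
= 364.3 minutes.

T ≈ 364 minutes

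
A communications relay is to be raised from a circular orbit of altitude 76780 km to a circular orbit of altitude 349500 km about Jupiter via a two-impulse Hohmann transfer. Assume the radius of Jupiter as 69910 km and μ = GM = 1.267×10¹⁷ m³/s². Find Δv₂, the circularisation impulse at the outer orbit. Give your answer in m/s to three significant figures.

r₁ = 69910 + 76780 = 146690 km = 1.4669×10⁸ m.
r₂ = 69910 + 349500 = 419410 km = 4.1941×10⁸ m.
Transfer ellipse a_t = (r₁ + r₂)/2 = 2.830×10⁸ m.
At r₁: circular v_c1 = √(μ/r₁) = 29390 m/s; transfer-perijove v_p = √[μ(2/r₁ − 1/a_t)] = 35770 m/s.
At r₂: circular v_c2 = √(μ/r₂) = 17380 m/s; transfer-apojove v_a = √[μ(2/r₂ − 1/a_t)] = 12510 m/s.
Δv₂ = v_c2 − v_a = 4868 m/s.

Δv ≈ 4870 m/s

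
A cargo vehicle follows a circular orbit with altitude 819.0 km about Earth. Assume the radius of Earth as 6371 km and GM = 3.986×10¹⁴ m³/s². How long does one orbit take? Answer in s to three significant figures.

T ≈ 6070 s

r = 6371 + 819.0 = 7190.0 km = 7.1900×10⁶ m.
Kepler's third law: T = 2π√(r³/μ) = 2π√((7.190×10⁶)³ / 3.986×10¹⁴).
r³/μ = 9.325×10⁵ s², so T = 2π × 9.657×10² = 6.067×10³ s.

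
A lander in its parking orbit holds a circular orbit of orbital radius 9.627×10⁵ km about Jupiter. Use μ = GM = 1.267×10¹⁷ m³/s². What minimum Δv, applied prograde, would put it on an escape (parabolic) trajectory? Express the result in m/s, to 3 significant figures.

Δv ≈ 4750 m/s

r = 9.627×10⁵ km = 9.627×10⁸ m.
Circular speed v_c = √(μ/r) = 11470 m/s.
Escape speed v_esc = √(2μ/r) = √2 × v_c = 16220 m/s.
Δv = v_esc − v_c = 4752 m/s.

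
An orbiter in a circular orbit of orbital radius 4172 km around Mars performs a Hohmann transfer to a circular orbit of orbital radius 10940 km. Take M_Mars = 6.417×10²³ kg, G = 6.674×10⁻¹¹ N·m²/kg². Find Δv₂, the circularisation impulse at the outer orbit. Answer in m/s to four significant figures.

Δv ≈ 508.4 m/s

μ = GM = 6.674×10⁻¹¹ × 6.417×10²³ = 4.283×10¹³ m³/s².
r₁ = 4172 km = 4.172×10⁶ m.
r₂ = 10940 km = 1.094×10⁷ m.
Transfer ellipse a_t = (r₁ + r₂)/2 = 7.556×10⁶ m.
At r₁: circular v_c1 = √(μ/r₁) = 3204 m/s; transfer-periapsis v_p = √[μ(2/r₁ − 1/a_t)] = 3855 m/s.
At r₂: circular v_c2 = √(μ/r₂) = 1979 m/s; transfer-apoapsis v_a = √[μ(2/r₂ − 1/a_t)] = 1470 m/s.
Δv₂ = v_c2 − v_a = 508.4 m/s.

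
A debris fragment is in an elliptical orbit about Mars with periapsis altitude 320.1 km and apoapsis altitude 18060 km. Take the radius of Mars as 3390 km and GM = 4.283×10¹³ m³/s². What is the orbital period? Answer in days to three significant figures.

T ≈ 0.496 days

r_p = 3390 + 320.1 = 3710.1 km = 3.7101×10⁶ m.
r_a = 3390 + 18060 = 21450 km = 2.1450×10⁷ m.
Semi-major axis a = (r_p + r_a)/2 = (3710.1 + 21450)/2 = 12580 km = 1.258×10⁷ m.
By Kepler's third law T = 2π√(a³/μ) = 2π × 6.818×10³ = 4.284×10⁴ s.
= 0.4958 days.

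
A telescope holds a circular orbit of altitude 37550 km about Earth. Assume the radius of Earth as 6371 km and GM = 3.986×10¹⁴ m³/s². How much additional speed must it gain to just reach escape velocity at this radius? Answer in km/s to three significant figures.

r = 6371 + 37550 = 43921 km = 4.3921×10⁷ m.
Circular speed v_c = √(μ/r) = 3013 m/s.
Escape speed v_esc = √(2μ/r) = √2 × v_c = 4260 m/s.
Δv = v_esc − v_c = 1248 m/s = 1.248 km/s.

Δv ≈ 1.25 km/s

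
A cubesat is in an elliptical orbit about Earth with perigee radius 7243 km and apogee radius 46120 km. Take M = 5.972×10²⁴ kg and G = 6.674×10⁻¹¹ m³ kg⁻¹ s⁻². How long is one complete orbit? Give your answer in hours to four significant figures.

μ = GM = 6.674×10⁻¹¹ × 5.972×10²⁴ = 3.986×10¹⁴ m³/s².
Semi-major axis a = (r_p + r_a)/2 = (7243.0 + 46120)/2 = 26682 km = 2.668×10⁷ m.
By Kepler's third law T = 2π√(a³/μ) = 2π × 6.903×10³ = 4.338×10⁴ s.
= 12.05 hours.

T ≈ 12.05 hours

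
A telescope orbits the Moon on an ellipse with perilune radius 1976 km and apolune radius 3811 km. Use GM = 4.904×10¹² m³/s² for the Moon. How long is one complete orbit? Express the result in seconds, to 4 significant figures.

Semi-major axis a = (r_p + r_a)/2 = (1976.0 + 3811.0)/2 = 2893.5 km = 2.894×10⁶ m.
By Kepler's third law T = 2π√(a³/μ) = 2π × 2.223×10³ = 1.396×10⁴ s.

T ≈ 13960 seconds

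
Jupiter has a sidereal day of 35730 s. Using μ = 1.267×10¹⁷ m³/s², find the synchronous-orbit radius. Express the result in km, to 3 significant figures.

r_sync ≈ 1.60×10⁵ km

A synchronous orbit has period T, so by Kepler's third law a = (μT²/4π²)^(1/3).
μT²/4π² = 1.267×10¹⁷ × (3.573×10⁴)² / 39.48 = 4.097×10²⁴ m³.
a = 1.600×10⁸ m = 1.6002×10⁵ km.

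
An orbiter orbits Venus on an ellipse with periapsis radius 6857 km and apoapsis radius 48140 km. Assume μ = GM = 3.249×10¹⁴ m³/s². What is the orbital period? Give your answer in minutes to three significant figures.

T ≈ 838 minutes

Semi-major axis a = (r_p + r_a)/2 = (6857.0 + 48140)/2 = 27498 km = 2.750×10⁷ m.
By Kepler's third law T = 2π√(a³/μ) = 2π × 8.000×10³ = 5.027×10⁴ s.
= 837.8 minutes.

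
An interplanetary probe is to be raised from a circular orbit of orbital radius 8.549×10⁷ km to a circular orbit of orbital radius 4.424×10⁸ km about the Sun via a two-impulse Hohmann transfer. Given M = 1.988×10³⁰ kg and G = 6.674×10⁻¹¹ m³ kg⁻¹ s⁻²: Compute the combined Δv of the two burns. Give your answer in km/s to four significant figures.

μ = GM = 6.674×10⁻¹¹ × 1.988×10³⁰ = 1.327×10²⁰ m³/s².
r₁ = 8.549×10⁷ km = 8.549×10¹⁰ m.
r₂ = 4.424×10⁸ km = 4.424×10¹¹ m.
Transfer ellipse a_t = (r₁ + r₂)/2 = 2.639×10¹¹ m.
At r₁: circular v_c1 = √(μ/r₁) = 39400 m/s; transfer-perihelion v_p = √[μ(2/r₁ − 1/a_t)] = 51000 m/s.
Δv₁ = v_p − v_c1 = 11610 m/s.
At r₂: circular v_c2 = √(μ/r₂) = 17320 m/s; transfer-aphelion v_a = √[μ(2/r₂ − 1/a_t)] = 9856 m/s.
Δv₂ = v_c2 − v_a = 7462 m/s.
Total Δv = Δv₁ + Δv₂ = 19070 m/s = 19.07 km/s.

Δv_total ≈ 19.07 km/s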